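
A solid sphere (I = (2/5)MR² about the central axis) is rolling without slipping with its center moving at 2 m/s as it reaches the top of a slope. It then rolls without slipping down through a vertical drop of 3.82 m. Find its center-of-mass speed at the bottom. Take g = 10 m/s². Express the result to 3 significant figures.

Here I = (2/5)MR², so the shape factor k = I/(MR²) = 0.4.
Pure rolling means v = ωR; then KE = ½Mv² + ½I(v/R)² = ½(1+k)Mv² = (7/10)Mv².
Energy conservation: (7/10)Mv₀² + Mgh = (7/10)Mv², so v² = v₀² + 2gh/(1+k).
v = √(2² + 2×10×3.82/1.4) = √58.57 ≈ 7.65 m/s.

v ≈ 7.65 m/s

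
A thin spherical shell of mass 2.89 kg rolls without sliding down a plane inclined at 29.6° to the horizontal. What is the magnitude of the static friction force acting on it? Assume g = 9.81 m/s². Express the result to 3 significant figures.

f ≈ 5.60 N

With I = (2/3)MR², the ratio k = I/(MR²) is 2/3.
Along the incline Mg sinθ − f = Ma, and torque about the center fR = Iα = kMR²(a/R) gives f = kMa.
Combining, a = g sinθ/(1+k) and f = kMa = kMg sinθ/(1+k).
f = (2/3) × 2.89 × 9.81 × sin29.6° / 1.667 ≈ 5.60 N.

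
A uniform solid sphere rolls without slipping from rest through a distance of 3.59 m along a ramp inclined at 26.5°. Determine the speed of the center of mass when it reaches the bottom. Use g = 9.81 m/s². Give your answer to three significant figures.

The moment of inertia is (2/5)MR², giving k ≡ I/(MR²) = 0.4.
Since it rolls without slipping, ω = v/R and KE = ½Mv² + ½Iω² = ½(1+k)Mv² = (7/10)Mv².
The vertical drop is h = L sinθ = 3.59 × sin26.5° = 1.602 m.
Energy conservation: Mgh = (7/10)Mv², so v = √(2gh/(1+k)) = √(2 × 9.81 × 1.602 / 1.4) ≈ 4.74 m/s.

v ≈ 4.74 m/s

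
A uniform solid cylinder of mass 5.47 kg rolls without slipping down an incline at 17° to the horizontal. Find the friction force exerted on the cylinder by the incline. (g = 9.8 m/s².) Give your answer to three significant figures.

f ≈ 5.22 N

The moment of inertia is (1/2)MR², giving k ≡ I/(MR²) = 0.5.
Newton's second law down the slope: Mg sinθ − f = Ma. The torque equation fR = Iα (with α = a/R) gives f = kMa.
Combining, a = g sinθ/(1+k) and f = kMa = kMg sinθ/(1+k).
f = 0.5 × 5.47 × 9.8 × sin17° / 1.5 ≈ 5.22 N.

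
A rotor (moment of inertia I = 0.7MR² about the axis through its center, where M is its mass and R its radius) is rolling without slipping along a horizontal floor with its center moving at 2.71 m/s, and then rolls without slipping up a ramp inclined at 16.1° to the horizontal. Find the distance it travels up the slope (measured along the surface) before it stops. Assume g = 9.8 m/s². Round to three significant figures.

d ≈ 2.30 m

With I = 0.7MR², the ratio k = I/(MR²) is 0.7.
Pure rolling means v = ωR; then KE = ½Mv² + ½I(v/R)² = ½(1+k)Mv² = (17/20)Mv².
Setting this equal to Mgh gives the vertical rise h = (1+k)v₀²/(2g) = 1.7×2.71²/(2×9.8) = 0.637 m.
Along the incline, d = h/sinθ = 0.637/sin16.1° ≈ 2.30 m.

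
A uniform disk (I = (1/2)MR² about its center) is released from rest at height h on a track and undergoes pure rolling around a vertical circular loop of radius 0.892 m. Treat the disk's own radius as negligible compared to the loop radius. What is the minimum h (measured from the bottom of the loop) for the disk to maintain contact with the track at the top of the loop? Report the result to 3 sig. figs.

h_min ≈ 2.45 m

With I = (1/2)MR², the ratio k = I/(MR²) is 0.5.
At the top, contact is just lost when gravity alone supplies the centripetal force: Mg = Mv_top²/r, i.e. v_top² = gr.
With ω = v/R, the kinetic energy at speed v is ½(1+k)Mv² = (3/4)Mv².
Energy conservation from release (height h) to the top (height 2r): Mgh = Mg(2r) + (3/4)M·gr.
Thus h_min = 2r + (1+k)r/2 = r(2 + 1.5/2) = 0.892 × 2.75 ≈ 2.45 m.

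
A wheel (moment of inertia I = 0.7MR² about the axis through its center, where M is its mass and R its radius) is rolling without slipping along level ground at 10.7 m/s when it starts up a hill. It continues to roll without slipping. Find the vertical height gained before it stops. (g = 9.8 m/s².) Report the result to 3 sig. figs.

h ≈ 9.93 m

The moment of inertia is 0.7MR², giving k ≡ I/(MR²) = 0.7.
Since it rolls without slipping, ω = v/R and KE = ½Mv² + ½Iω² = ½(1+k)Mv² = (17/20)Mv².
All of this converts to potential energy at the highest point: (17/20)Mv₀² = Mgh.
Thus h = (1+k)v₀²/(2g) = 1.7 × 10.7² / (2 × 9.8) ≈ 9.93 m.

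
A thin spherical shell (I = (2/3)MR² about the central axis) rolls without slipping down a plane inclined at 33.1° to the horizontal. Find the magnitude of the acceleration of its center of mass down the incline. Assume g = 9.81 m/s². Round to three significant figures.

Here I = (2/3)MR², so the shape factor k = I/(MR²) = 2/3.
Along the incline Mg sinθ − f = Ma, and torque about the center fR = Iα = kMR²(a/R) gives f = kMa.
Eliminating f: Mg sinθ = (1+k)Ma, so a = g sinθ/(1+k) = 9.81 × sin33.1° / 1.667 ≈ 3.21 m/s².

a ≈ 3.21 m/s²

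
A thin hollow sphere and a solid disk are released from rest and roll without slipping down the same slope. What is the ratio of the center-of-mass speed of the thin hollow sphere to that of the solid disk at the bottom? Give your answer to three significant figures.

v_ratio ≈ 0.949

Each satisfies Mgh = ½(1+k)Mv² with k = I/(MR²), so v ∝ 1/√(1+k).
For the thin hollow sphere k = 2/3; for the solid disk k = 0.5.
v₁/v₂ = √((1+k₂)/(1+k₁)) = √(1.5/1.667) ≈ 0.949.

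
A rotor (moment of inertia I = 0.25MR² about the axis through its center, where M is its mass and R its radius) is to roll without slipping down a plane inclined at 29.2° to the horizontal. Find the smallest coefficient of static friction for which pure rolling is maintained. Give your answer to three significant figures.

Here I = 0.25MR², so the shape factor k = I/(MR²) = 0.25.
Translational: Mg sinθ − f = Ma. Rotational about the CM: fR = Iα = kMRa, so f = kMa.
These give a = g sinθ/(1+k) and the required friction f = kMg sinθ/(1+k).
With N = Mg cosθ, the no-slip condition f ≤ μN gives μ_min = f/N = k tanθ/(1+k).
μ_min = 0.25 × tan29.2° / 1.25 ≈ 0.112.

μ_min ≈ 0.112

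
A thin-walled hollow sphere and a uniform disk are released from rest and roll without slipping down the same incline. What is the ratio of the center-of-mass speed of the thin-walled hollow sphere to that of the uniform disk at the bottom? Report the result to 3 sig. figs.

Each satisfies Mgh = ½(1+k)Mv² with k = I/(MR²), so v ∝ 1/√(1+k).
For the thin-walled hollow sphere k = 2/3; for the uniform disk k = 0.5.
v₁/v₂ = √((1+k₂)/(1+k₁)) = √(1.5/1.667) ≈ 0.949.

v_ratio ≈ 0.949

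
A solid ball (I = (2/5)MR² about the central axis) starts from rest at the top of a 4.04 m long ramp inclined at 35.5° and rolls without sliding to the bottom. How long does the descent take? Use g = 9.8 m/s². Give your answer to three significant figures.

t ≈ 1.41 s

The moment of inertia is (2/5)MR², giving k ≡ I/(MR²) = 0.4.
Translational: Mg sinθ − f = Ma. Rotational about the CM: fR = Iα = kMRa, so f = kMa.
Hence a = g sinθ/(1+k) = 9.8×sin35.5°/1.4 = 4.065 m/s².
With constant a from rest, t = √(2L/a) = √(2·4.04/4.065) ≈ 1.41 s.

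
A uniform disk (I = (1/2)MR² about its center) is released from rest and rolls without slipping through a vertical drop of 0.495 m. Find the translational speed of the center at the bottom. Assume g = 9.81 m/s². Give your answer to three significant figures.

v ≈ 2.54 m/s

The moment of inertia is (1/2)MR², giving k ≡ I/(MR²) = 0.5.
Rolling without slipping gives ω = v/R, so the total kinetic energy is ½Mv² + ½Iω² = ½(1+k)Mv² = (3/4)Mv².
Setting Mgh = (3/4)Mv² gives v = √(2gh/(1+k)) = √(2·9.81·0.495/1.5) ≈ 2.54 m/s.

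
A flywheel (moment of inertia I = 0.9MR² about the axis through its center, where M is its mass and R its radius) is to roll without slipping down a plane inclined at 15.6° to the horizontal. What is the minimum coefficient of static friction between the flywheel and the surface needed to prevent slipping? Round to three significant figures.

For this body I = 0.9MR², i.e. k = I/(MR²) = 0.9.
Translational: Mg sinθ − f = Ma. Rotational about the CM: fR = Iα = kMRa, so f = kMa.
These give a = g sinθ/(1+k) and the required friction f = kMg sinθ/(1+k).
With N = Mg cosθ, the no-slip condition f ≤ μN gives μ_min = f/N = k tanθ/(1+k).
μ_min = 0.9 × tan15.6° / 1.9 ≈ 0.132.

μ_min ≈ 0.132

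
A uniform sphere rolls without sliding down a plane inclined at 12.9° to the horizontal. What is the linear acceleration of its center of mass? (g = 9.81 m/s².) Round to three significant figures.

For this body I = (2/5)MR², i.e. k = I/(MR²) = 0.4.
Newton's second law down the slope: Mg sinθ − f = Ma. The torque equation fR = Iα (with α = a/R) gives f = kMa.
Eliminating f: Mg sinθ = (1+k)Ma, so a = g sinθ/(1+k) = 9.81 × sin12.9° / 1.4 ≈ 1.56 m/s².

a ≈ 1.56 m/s²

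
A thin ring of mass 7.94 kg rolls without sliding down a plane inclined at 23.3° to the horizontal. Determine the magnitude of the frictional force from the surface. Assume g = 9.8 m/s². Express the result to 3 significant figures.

Here I = MR², so the shape factor k = I/(MR²) = 1.
Along the incline Mg sinθ − f = Ma, and torque about the center fR = Iα = kMR²(a/R) gives f = kMa.
Combining, a = g sinθ/(1+k) and f = kMa = kMg sinθ/(1+k).
f = 1 × 7.94 × 9.8 × sin23.3° / 2 ≈ 15.4 N.

f ≈ 15.4 N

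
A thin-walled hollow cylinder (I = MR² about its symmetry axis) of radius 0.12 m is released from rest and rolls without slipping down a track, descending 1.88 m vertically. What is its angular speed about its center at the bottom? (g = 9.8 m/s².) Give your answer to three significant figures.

With I = MR², the ratio k = I/(MR²) is 1.
The rolling condition ω = v/R makes the rotational term ½I(v/R)² = ½kMv², so KE_total = ½(1+k)Mv² = Mv².
Energy conservation Mgh = ½(1+k)Mv² gives v = √(2gh/(1+k)) = √(2 × 9.8 × 1.88 / 2) = 4.292 m/s.
The angular speed follows from ω = v/R = 4.292/0.12 ≈ 35.8 rad/s.

ω ≈ 35.8 rad/s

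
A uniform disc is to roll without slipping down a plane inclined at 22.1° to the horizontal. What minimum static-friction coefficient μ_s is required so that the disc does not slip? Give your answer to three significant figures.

Here I = (1/2)MR², so the shape factor k = I/(MR²) = 0.5.
Along the incline Mg sinθ − f = Ma, and torque about the center fR = Iα = kMR²(a/R) gives f = kMa.
These give a = g sinθ/(1+k) and the required friction f = kMg sinθ/(1+k).
The normal force is N = Mg cosθ, so μ_min = f/N = k tanθ/(1+k).
μ_min = 0.5 × tan22.1° / 1.5 ≈ 0.135.

μ_min ≈ 0.135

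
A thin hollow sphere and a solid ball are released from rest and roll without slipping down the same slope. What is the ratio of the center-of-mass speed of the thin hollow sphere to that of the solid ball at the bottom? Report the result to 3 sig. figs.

Each satisfies Mgh = ½(1+k)Mv² with k = I/(MR²), so v ∝ 1/√(1+k).
For the thin hollow sphere k = 2/3; for the solid ball k = 0.4.
v₁/v₂ = √((1+k₂)/(1+k₁)) = √(1.4/1.667) ≈ 0.917.

v_ratio ≈ 0.917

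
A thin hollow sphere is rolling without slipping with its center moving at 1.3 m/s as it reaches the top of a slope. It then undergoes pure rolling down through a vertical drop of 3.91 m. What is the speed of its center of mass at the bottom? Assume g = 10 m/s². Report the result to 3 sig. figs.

v ≈ 6.97 m/s

With I = (2/3)MR², the ratio k = I/(MR²) is 2/3.
Rolling without slipping gives ω = v/R, so the total kinetic energy is ½Mv² + ½Iω² = ½(1+k)Mv² = (5/6)Mv².
Energy conservation: (5/6)Mv₀² + Mgh = (5/6)Mv², so v² = v₀² + 2gh/(1+k).
v = √(1.3² + 2×10×3.91/1.667) = √48.61 ≈ 6.97 m/s.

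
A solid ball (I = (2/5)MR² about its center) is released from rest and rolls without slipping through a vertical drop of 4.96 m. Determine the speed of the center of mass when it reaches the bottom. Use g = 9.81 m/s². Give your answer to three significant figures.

For this body I = (2/5)MR², i.e. k = I/(MR²) = 0.4.
Rolling without slipping gives ω = v/R, so the total kinetic energy is ½Mv² + ½Iω² = ½(1+k)Mv² = (7/10)Mv².
Energy conservation: Mgh = (7/10)Mv², so v = √(2gh/(1+k)) = √(2 × 9.81 × 4.96 / 1.4) ≈ 8.34 m/s.

v ≈ 8.34 m/s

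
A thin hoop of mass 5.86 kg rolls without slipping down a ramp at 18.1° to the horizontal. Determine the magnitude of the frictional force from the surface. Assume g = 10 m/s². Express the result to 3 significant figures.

With I = MR², the ratio k = I/(MR²) is 1.
Translational: Mg sinθ − f = Ma. Rotational about the CM: fR = Iα = kMRa, so f = kMa.
Combining, a = g sinθ/(1+k) and f = kMa = kMg sinθ/(1+k).
f = 1 × 5.86 × 10 × sin18.1° / 2 ≈ 9.10 N.

f ≈ 9.10 N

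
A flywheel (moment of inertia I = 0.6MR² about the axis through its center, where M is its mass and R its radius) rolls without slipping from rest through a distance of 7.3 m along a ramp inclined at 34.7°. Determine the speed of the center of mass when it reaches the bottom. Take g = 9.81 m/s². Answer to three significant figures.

v ≈ 7.14 m/s

Here I = 0.6MR², so the shape factor k = I/(MR²) = 0.6.
The rolling condition ω = v/R makes the rotational term ½I(v/R)² = ½kMv², so KE_total = ½(1+k)Mv² = (4/5)Mv².
The vertical drop is h = L sinθ = 7.3 × sin34.7° = 4.156 m.
Setting Mgh = (4/5)Mv² gives v = √(2gh/(1+k)) = √(2·9.81·4.156/1.6) ≈ 7.14 m/s.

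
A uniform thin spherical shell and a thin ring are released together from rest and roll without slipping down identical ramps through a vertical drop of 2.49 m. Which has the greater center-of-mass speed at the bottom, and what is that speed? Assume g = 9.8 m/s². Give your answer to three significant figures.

the uniform thin spherical shell, at v ≈ 5.41 m/s

For rolling without slipping, Mgh = ½(1+k)Mv² where k = I/(MR²), so v = √(2gh/(1+k)).
Uniform thin spherical shell: k = 2/3, giving v = √(2×9.8×2.49/1.667) = 5.411 m/s.
Thin ring: k = 1, giving v = √(2×9.8×2.49/2) = 4.94 m/s.
The smaller k wins: the uniform thin spherical shell, at ≈ 5.41 m/s.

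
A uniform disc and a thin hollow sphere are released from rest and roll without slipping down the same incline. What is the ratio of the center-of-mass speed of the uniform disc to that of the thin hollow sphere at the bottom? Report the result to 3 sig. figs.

v_ratio ≈ 1.05

Each satisfies Mgh = ½(1+k)Mv² with k = I/(MR²), so v ∝ 1/√(1+k).
For the uniform disc k = 0.5; for the thin hollow sphere k = 2/3.
v₁/v₂ = √((1+k₂)/(1+k₁)) = √(1.667/1.5) ≈ 1.05.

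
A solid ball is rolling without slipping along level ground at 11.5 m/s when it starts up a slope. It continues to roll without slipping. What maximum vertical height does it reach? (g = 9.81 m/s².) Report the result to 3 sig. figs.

h ≈ 9.44 m

With I = (2/5)MR², the ratio k = I/(MR²) is 0.4.
Pure rolling means v = ωR; then KE = ½Mv² + ½I(v/R)² = ½(1+k)Mv² = (7/10)Mv².
At the top the kinetic energy is zero, so (7/10)Mv₀² = Mgh.
Thus h = (1+k)v₀²/(2g) = 1.4 × 11.5² / (2 × 9.81) ≈ 9.44 m.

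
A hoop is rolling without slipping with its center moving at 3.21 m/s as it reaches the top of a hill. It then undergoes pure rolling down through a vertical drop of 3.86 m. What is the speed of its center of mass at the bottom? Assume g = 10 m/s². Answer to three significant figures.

Here I = MR², so the shape factor k = I/(MR²) = 1.
Rolling without slipping gives ω = v/R, so the total kinetic energy is ½Mv² + ½Iω² = ½(1+k)Mv² = Mv².
Conserving energy between top and bottom: Mv² = Mv₀² + Mgh, hence v² = v₀² + 2gh/(1+k).
v = √(3.21² + 2×10×3.86/2) = √48.9 ≈ 6.99 m/s.

v ≈ 6.99 m/s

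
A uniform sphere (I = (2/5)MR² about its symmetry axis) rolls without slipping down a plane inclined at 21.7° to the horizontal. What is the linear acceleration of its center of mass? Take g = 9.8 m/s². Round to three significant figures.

Here I = (2/5)MR², so the shape factor k = I/(MR²) = 0.4.
Newton's second law down the slope: Mg sinθ − f = Ma. The torque equation fR = Iα (with α = a/R) gives f = kMa.
Eliminating f: Mg sinθ = (1+k)Ma, so a = g sinθ/(1+k) = 9.8 × sin21.7° / 1.4 ≈ 2.59 m/s².

a ≈ 2.59 m/s²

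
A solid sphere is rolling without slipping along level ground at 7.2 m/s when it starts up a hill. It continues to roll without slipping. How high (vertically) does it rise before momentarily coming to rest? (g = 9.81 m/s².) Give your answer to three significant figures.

h ≈ 3.70 m

The moment of inertia is (2/5)MR², giving k ≡ I/(MR²) = 0.4.
Pure rolling means v = ωR; then KE = ½Mv² + ½I(v/R)² = ½(1+k)Mv² = (7/10)Mv².
At the top the kinetic energy is zero, so (7/10)Mv₀² = Mgh.
Thus h = (1+k)v₀²/(2g) = 1.4 × 7.2² / (2 × 9.81) ≈ 3.70 m.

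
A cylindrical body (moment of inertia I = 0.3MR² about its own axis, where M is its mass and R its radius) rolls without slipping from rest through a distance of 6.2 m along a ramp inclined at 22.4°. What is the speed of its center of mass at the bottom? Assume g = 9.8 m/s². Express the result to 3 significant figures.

v ≈ 5.97 m/s

For this body I = 0.3MR², i.e. k = I/(MR²) = 0.3.
Rolling without slipping gives ω = v/R, so the total kinetic energy is ½Mv² + ½Iω² = ½(1+k)Mv² = (13/20)Mv².
The vertical drop is h = L sinθ = 6.2 × sin22.4° = 2.363 m.
Setting Mgh = (13/20)Mv² gives v = √(2gh/(1+k)) = √(2·9.8·2.363/1.3) ≈ 5.97 m/s.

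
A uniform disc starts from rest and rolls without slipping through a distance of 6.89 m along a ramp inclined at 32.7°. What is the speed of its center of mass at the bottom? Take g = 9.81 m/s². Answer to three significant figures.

For this body I = (1/2)MR², i.e. k = I/(MR²) = 0.5.
The rolling condition ω = v/R makes the rotational term ½I(v/R)² = ½kMv², so KE_total = ½(1+k)Mv² = (3/4)Mv².
The vertical drop is h = L sinθ = 6.89 × sin32.7° = 3.722 m.
Energy conservation: Mgh = (3/4)Mv², so v = √(2gh/(1+k)) = √(2 × 9.81 × 3.722 / 1.5) ≈ 6.98 m/s.

v ≈ 6.98 m/s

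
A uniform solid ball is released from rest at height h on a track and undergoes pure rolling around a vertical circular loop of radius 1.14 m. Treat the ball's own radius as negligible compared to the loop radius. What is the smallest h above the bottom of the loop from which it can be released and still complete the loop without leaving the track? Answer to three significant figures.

Here I = (2/5)MR², so the shape factor k = I/(MR²) = 0.4.
At the top of the loop, the minimum-contact condition is Mg = Mv_top²/r, so v_top² = gr.
With ω = v/R, the kinetic energy at speed v is ½(1+k)Mv² = (7/10)Mv².
Energy conservation from release (height h) to the top (height 2r): Mgh = Mg(2r) + (7/10)M·gr.
Thus h_min = 2r + (1+k)r/2 = r(2 + 1.4/2) = 1.14 × 2.7 ≈ 3.08 m.

h_min ≈ 3.08 m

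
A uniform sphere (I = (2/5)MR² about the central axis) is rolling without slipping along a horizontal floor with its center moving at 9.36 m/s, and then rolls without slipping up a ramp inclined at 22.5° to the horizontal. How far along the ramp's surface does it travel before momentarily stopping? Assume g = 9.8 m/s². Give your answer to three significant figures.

d ≈ 16.4 m

Here I = (2/5)MR², so the shape factor k = I/(MR²) = 0.4.
Pure rolling means v = ωR; then KE = ½Mv² + ½I(v/R)² = ½(1+k)Mv² = (7/10)Mv².
Setting this equal to Mgh gives the vertical rise h = (1+k)v₀²/(2g) = 1.4×9.36²/(2×9.8) = 6.258 m.
The distance along the slope is d = h/sinθ = 6.258/sin22.5° ≈ 16.4 m.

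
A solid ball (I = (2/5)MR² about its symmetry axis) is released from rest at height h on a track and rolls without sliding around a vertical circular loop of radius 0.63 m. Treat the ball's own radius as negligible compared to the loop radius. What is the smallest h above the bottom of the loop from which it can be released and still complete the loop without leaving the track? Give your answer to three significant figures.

Here I = (2/5)MR², so the shape factor k = I/(MR²) = 0.4.
At the top, contact is just lost when gravity alone supplies the centripetal force: Mg = Mv_top²/r, i.e. v_top² = gr.
With ω = v/R, the kinetic energy at speed v is ½(1+k)Mv² = (7/10)Mv².
Energy conservation from release (height h) to the top (height 2r): Mgh = Mg(2r) + (7/10)M·gr.
Thus h_min = 2r + (1+k)r/2 = r(2 + 1.4/2) = 0.63 × 2.7 ≈ 1.70 m.

h_min ≈ 1.70 m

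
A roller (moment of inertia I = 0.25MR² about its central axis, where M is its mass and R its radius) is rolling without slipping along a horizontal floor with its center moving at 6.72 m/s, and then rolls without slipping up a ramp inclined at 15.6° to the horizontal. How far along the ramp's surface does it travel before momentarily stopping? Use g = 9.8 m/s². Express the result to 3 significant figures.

The moment of inertia is 0.25MR², giving k ≡ I/(MR²) = 0.25.
Pure rolling means v = ωR; then KE = ½Mv² + ½I(v/R)² = ½(1+k)Mv² = (5/8)Mv².
Setting this equal to Mgh gives the vertical rise h = (1+k)v₀²/(2g) = 1.25×6.72²/(2×9.8) = 2.88 m.
The distance along the slope is d = h/sinθ = 2.88/sin15.6° ≈ 10.7 m.

d ≈ 10.7 m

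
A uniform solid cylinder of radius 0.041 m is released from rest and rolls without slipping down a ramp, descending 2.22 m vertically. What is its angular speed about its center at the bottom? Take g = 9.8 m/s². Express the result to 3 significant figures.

For this body I = (1/2)MR², i.e. k = I/(MR²) = 0.5.
Rolling without slipping gives ω = v/R, so the total kinetic energy is ½Mv² + ½Iω² = ½(1+k)Mv² = (3/4)Mv².
Energy conservation Mgh = ½(1+k)Mv² gives v = √(2gh/(1+k)) = √(2 × 9.8 × 2.22 / 1.5) = 5.386 m/s.
The angular speed follows from ω = v/R = 5.386/0.041 ≈ 131 rad/s.

ω ≈ 131 rad/s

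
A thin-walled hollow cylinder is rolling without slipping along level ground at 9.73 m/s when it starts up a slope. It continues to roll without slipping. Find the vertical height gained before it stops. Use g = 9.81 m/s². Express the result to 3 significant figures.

h ≈ 9.65 m

For this body I = MR², i.e. k = I/(MR²) = 1.
The rolling condition ω = v/R makes the rotational term ½I(v/R)² = ½kMv², so KE_total = ½(1+k)Mv² = Mv².
All of this converts to potential energy at the highest point: Mv₀² = Mgh.
Thus h = (1+k)v₀²/(2g) = 2 × 9.73² / (2 × 9.81) ≈ 9.65 m.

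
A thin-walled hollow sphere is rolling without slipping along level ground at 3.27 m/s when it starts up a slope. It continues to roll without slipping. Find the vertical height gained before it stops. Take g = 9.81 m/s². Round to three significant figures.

For this body I = (2/3)MR², i.e. k = I/(MR²) = 2/3.
Since it rolls without slipping, ω = v/R and KE = ½Mv² + ½Iω² = ½(1+k)Mv² = (5/6)Mv².
All of this converts to potential energy at the highest point: (5/6)Mv₀² = Mgh.
Thus h = (1+k)v₀²/(2g) = 1.667 × 3.27² / (2 × 9.81) ≈ 0.908 m.

h ≈ 0.908 m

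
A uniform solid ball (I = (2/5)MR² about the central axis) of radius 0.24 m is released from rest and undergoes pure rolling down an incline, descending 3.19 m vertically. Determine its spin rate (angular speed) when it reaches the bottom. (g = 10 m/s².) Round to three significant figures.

The moment of inertia is (2/5)MR², giving k ≡ I/(MR²) = 0.4.
Rolling without slipping gives ω = v/R, so the total kinetic energy is ½Mv² + ½Iω² = ½(1+k)Mv² = (7/10)Mv².
Energy conservation Mgh = ½(1+k)Mv² gives v = √(2gh/(1+k)) = √(2 × 10 × 3.19 / 1.4) = 6.751 m/s.
The angular speed follows from ω = v/R = 6.751/0.24 ≈ 28.1 rad/s.

ω ≈ 28.1 rad/s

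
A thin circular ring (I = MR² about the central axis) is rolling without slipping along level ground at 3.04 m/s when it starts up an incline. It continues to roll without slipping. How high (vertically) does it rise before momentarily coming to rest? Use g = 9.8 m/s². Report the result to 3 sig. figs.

The moment of inertia is MR², giving k ≡ I/(MR²) = 1.
Since it rolls without slipping, ω = v/R and KE = ½Mv² + ½Iω² = ½(1+k)Mv² = Mv².
At the top the kinetic energy is zero, so Mv₀² = Mgh.
Thus h = (1+k)v₀²/(2g) = 2 × 3.04² / (2 × 9.8) ≈ 0.943 m.

h ≈ 0.943 m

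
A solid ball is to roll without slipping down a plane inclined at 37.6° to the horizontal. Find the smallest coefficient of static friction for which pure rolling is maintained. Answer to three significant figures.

The moment of inertia is (2/5)MR², giving k ≡ I/(MR²) = 0.4.
Translational: Mg sinθ − f = Ma. Rotational about the CM: fR = Iα = kMRa, so f = kMa.
These give a = g sinθ/(1+k) and the required friction f = kMg sinθ/(1+k).
With N = Mg cosθ, the no-slip condition f ≤ μN gives μ_min = f/N = k tanθ/(1+k).
μ_min = 0.4 × tan37.6° / 1.4 ≈ 0.220.

μ_min ≈ 0.220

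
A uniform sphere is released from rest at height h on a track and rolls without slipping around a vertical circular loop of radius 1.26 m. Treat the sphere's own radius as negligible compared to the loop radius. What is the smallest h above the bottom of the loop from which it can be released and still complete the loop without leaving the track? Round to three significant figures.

For this body I = (2/5)MR², i.e. k = I/(MR²) = 0.4.
At the top, contact is just lost when gravity alone supplies the centripetal force: Mg = Mv_top²/r, i.e. v_top² = gr.
With ω = v/R, the kinetic energy at speed v is ½(1+k)Mv² = (7/10)Mv².
Energy conservation from release (height h) to the top (height 2r): Mgh = Mg(2r) + (7/10)M·gr.
Thus h_min = 2r + (1+k)r/2 = r(2 + 1.4/2) = 1.26 × 2.7 ≈ 3.40 m.

h_min ≈ 3.40 m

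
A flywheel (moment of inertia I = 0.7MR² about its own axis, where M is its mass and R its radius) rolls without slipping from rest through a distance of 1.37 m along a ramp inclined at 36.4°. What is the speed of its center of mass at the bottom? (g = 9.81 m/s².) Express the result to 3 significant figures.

The moment of inertia is 0.7MR², giving k ≡ I/(MR²) = 0.7.
Since it rolls without slipping, ω = v/R and KE = ½Mv² + ½Iω² = ½(1+k)Mv² = (17/20)Mv².
The vertical drop is h = L sinθ = 1.37 × sin36.4° = 0.813 m.
Energy conservation: Mgh = (17/20)Mv², so v = √(2gh/(1+k)) = √(2 × 9.81 × 0.813 / 1.7) ≈ 3.06 m/s.

v ≈ 3.06 m/s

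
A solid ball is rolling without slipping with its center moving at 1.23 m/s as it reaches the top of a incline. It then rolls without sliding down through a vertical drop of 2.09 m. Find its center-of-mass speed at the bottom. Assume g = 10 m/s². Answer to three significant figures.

Here I = (2/5)MR², so the shape factor k = I/(MR²) = 0.4.
The rolling condition ω = v/R makes the rotational term ½I(v/R)² = ½kMv², so KE_total = ½(1+k)Mv² = (7/10)Mv².
Energy conservation: (7/10)Mv₀² + Mgh = (7/10)Mv², so v² = v₀² + 2gh/(1+k).
v = √(1.23² + 2×10×2.09/1.4) = √31.37 ≈ 5.60 m/s.

v ≈ 5.60 m/s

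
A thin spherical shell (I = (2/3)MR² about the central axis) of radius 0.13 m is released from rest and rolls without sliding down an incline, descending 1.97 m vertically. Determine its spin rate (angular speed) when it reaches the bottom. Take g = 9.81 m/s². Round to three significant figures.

ω ≈ 37.0 rad/s

The moment of inertia is (2/3)MR², giving k ≡ I/(MR²) = 2/3.
Rolling without slipping gives ω = v/R, so the total kinetic energy is ½Mv² + ½Iω² = ½(1+k)Mv² = (5/6)Mv².
Energy conservation Mgh = ½(1+k)Mv² gives v = √(2gh/(1+k)) = √(2 × 9.81 × 1.97 / 1.667) = 4.816 m/s.
Then ω = v/R = 4.816 / 0.13 ≈ 37.0 rad/s.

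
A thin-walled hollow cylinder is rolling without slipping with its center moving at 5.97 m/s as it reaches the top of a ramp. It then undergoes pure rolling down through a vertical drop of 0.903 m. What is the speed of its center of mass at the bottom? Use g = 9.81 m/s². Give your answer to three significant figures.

For this body I = MR², i.e. k = I/(MR²) = 1.
The rolling condition ω = v/R makes the rotational term ½I(v/R)² = ½kMv², so KE_total = ½(1+k)Mv² = Mv².
Conserving energy between top and bottom: Mv² = Mv₀² + Mgh, hence v² = v₀² + 2gh/(1+k).
v = √(5.97² + 2×9.81×0.903/2) = √44.5 ≈ 6.67 m/s.

v ≈ 6.67 m/s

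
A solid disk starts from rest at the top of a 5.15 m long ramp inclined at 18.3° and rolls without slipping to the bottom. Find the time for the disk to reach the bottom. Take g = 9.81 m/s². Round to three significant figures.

t ≈ 2.24 s

The moment of inertia is (1/2)MR², giving k ≡ I/(MR²) = 0.5.
Newton's second law down the slope: Mg sinθ − f = Ma. The torque equation fR = Iα (with α = a/R) gives f = kMa.
Hence a = g sinθ/(1+k) = 9.81×sin18.3°/1.5 = 2.054 m/s².
Starting from rest, L = ½at², so t = √(2L/a) = √(2×5.15/2.054) ≈ 2.24 s.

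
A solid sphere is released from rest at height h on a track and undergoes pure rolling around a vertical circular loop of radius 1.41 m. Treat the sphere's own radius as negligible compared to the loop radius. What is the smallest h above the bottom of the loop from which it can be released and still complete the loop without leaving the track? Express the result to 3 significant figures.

h_min ≈ 3.81 m

With I = (2/5)MR², the ratio k = I/(MR²) is 0.4.
At the top of the loop, the minimum-contact condition is Mg = Mv_top²/r, so v_top² = gr.
With ω = v/R, the kinetic energy at speed v is ½(1+k)Mv² = (7/10)Mv².
Energy conservation from release (height h) to the top (height 2r): Mgh = Mg(2r) + (7/10)M·gr.
Thus h_min = 2r + (1+k)r/2 = r(2 + 1.4/2) = 1.41 × 2.7 ≈ 3.81 m.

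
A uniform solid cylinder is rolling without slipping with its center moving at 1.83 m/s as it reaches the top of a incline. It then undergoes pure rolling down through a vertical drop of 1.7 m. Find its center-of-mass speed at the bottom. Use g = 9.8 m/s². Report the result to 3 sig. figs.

Here I = (1/2)MR², so the shape factor k = I/(MR²) = 0.5.
Rolling without slipping gives ω = v/R, so the total kinetic energy is ½Mv² + ½Iω² = ½(1+k)Mv² = (3/4)Mv².
Energy conservation: (3/4)Mv₀² + Mgh = (3/4)Mv², so v² = v₀² + 2gh/(1+k).
v = √(1.83² + 2×9.8×1.7/1.5) = √25.56 ≈ 5.06 m/s.

v ≈ 5.06 m/s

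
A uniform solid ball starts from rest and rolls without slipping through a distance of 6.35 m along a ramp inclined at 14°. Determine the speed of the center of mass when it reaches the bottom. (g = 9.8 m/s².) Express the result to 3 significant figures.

v ≈ 4.64 m/s

For this body I = (2/5)MR², i.e. k = I/(MR²) = 0.4.
The rolling condition ω = v/R makes the rotational term ½I(v/R)² = ½kMv², so KE_total = ½(1+k)Mv² = (7/10)Mv².
The vertical drop is h = L sinθ = 6.35 × sin14° = 1.536 m.
Setting Mgh = (7/10)Mv² gives v = √(2gh/(1+k)) = √(2·9.8·1.536/1.4) ≈ 4.64 m/s.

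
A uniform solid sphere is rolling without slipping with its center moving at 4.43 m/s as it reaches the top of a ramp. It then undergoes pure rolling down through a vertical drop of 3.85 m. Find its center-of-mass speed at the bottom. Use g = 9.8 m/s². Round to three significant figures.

v ≈ 8.57 m/s

The moment of inertia is (2/5)MR², giving k ≡ I/(MR²) = 0.4.
The rolling condition ω = v/R makes the rotational term ½I(v/R)² = ½kMv², so KE_total = ½(1+k)Mv² = (7/10)Mv².
Energy conservation: (7/10)Mv₀² + Mgh = (7/10)Mv², so v² = v₀² + 2gh/(1+k).
v = √(4.43² + 2×9.8×3.85/1.4) = √73.52 ≈ 8.57 m/s.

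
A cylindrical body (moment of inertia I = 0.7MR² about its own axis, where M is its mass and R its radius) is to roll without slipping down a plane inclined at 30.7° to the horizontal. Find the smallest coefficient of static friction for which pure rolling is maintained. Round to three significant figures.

μ_min ≈ 0.244

With I = 0.7MR², the ratio k = I/(MR²) is 0.7.
Along the incline Mg sinθ − f = Ma, and torque about the center fR = Iα = kMR²(a/R) gives f = kMa.
These give a = g sinθ/(1+k) and the required friction f = kMg sinθ/(1+k).
With N = Mg cosθ, the no-slip condition f ≤ μN gives μ_min = f/N = k tanθ/(1+k).
μ_min = 0.7 × tan30.7° / 1.7 ≈ 0.244.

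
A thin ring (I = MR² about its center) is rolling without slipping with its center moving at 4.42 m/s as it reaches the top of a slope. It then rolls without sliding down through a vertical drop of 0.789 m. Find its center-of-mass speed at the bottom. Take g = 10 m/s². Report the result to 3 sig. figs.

v ≈ 5.24 m/s

For this body I = MR², i.e. k = I/(MR²) = 1.
Rolling without slipping gives ω = v/R, so the total kinetic energy is ½Mv² + ½Iω² = ½(1+k)Mv² = Mv².
Conserving energy between top and bottom: Mv² = Mv₀² + Mgh, hence v² = v₀² + 2gh/(1+k).
v = √(4.42² + 2×10×0.789/2) = √27.43 ≈ 5.24 m/s.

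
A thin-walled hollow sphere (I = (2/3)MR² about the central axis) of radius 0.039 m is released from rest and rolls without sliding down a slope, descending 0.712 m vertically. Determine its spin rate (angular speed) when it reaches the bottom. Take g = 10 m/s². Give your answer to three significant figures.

ω ≈ 74.9 rad/s

For this body I = (2/3)MR², i.e. k = I/(MR²) = 2/3.
Rolling without slipping gives ω = v/R, so the total kinetic energy is ½Mv² + ½Iω² = ½(1+k)Mv² = (5/6)Mv².
Energy conservation Mgh = ½(1+k)Mv² gives v = √(2gh/(1+k)) = √(2 × 10 × 0.712 / 1.667) = 2.923 m/s.
The angular speed follows from ω = v/R = 2.923/0.039 ≈ 74.9 rad/s.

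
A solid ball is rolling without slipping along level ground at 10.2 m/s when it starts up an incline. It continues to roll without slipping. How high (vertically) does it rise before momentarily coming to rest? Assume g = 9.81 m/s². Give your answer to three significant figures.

With I = (2/5)MR², the ratio k = I/(MR²) is 0.4.
Since it rolls without slipping, ω = v/R and KE = ½Mv² + ½Iω² = ½(1+k)Mv² = (7/10)Mv².
All of this converts to potential energy at the highest point: (7/10)Mv₀² = Mgh.
Thus h = (1+k)v₀²/(2g) = 1.4 × 10.2² / (2 × 9.81) ≈ 7.42 m.

h ≈ 7.42 m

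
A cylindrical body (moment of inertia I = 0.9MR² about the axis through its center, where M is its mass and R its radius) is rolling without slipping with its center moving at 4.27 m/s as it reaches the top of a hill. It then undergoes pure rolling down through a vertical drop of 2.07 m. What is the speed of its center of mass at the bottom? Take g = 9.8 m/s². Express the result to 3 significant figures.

The moment of inertia is 0.9MR², giving k ≡ I/(MR²) = 0.9.
Since it rolls without slipping, ω = v/R and KE = ½Mv² + ½Iω² = ½(1+k)Mv² = (19/20)Mv².
Energy conservation: (19/20)Mv₀² + Mgh = (19/20)Mv², so v² = v₀² + 2gh/(1+k).
v = √(4.27² + 2×9.8×2.07/1.9) = √39.59 ≈ 6.29 m/s.

v ≈ 6.29 m/s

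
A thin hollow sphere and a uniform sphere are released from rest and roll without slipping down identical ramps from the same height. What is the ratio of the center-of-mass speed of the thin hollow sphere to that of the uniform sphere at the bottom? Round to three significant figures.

Each satisfies Mgh = ½(1+k)Mv² with k = I/(MR²), so v ∝ 1/√(1+k).
For the thin hollow sphere k = 2/3; for the uniform sphere k = 0.4.
v₁/v₂ = √((1+k₂)/(1+k₁)) = √(1.4/1.667) ≈ 0.917.

v_ratio ≈ 0.917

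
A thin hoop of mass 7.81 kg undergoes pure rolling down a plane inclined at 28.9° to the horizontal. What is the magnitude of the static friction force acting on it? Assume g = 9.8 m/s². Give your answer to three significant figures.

For this body I = MR², i.e. k = I/(MR²) = 1.
Newton's second law down the slope: Mg sinθ − f = Ma. The torque equation fR = Iα (with α = a/R) gives f = kMa.
Combining, a = g sinθ/(1+k) and f = kMa = kMg sinθ/(1+k).
f = 1 × 7.81 × 9.8 × sin28.9° / 2 ≈ 18.5 N.

f ≈ 18.5 N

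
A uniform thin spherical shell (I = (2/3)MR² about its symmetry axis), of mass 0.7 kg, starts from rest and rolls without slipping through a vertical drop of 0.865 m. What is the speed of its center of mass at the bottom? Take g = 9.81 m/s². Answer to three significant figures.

The moment of inertia is (2/3)MR², giving k ≡ I/(MR²) = 2/3.
Since it rolls without slipping, ω = v/R and KE = ½Mv² + ½Iω² = ½(1+k)Mv² = (5/6)Mv².
Setting Mgh = (5/6)Mv² gives v = √(2gh/(1+k)) = √(2·9.81·0.865/1.667) ≈ 3.19 m/s.

v ≈ 3.19 m/s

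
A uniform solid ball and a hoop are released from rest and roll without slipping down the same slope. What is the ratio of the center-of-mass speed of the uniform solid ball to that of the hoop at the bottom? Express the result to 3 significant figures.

Each satisfies Mgh = ½(1+k)Mv² with k = I/(MR²), so v ∝ 1/√(1+k).
For the uniform solid ball k = 0.4; for the hoop k = 1.
v₁/v₂ = √((1+k₂)/(1+k₁)) = √(2/1.4) ≈ 1.20.

v_ratio ≈ 1.20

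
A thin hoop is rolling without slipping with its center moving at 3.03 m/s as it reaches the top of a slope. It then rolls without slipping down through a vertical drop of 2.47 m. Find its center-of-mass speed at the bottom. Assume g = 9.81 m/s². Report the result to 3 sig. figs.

The moment of inertia is MR², giving k ≡ I/(MR²) = 1.
Since it rolls without slipping, ω = v/R and KE = ½Mv² + ½Iω² = ½(1+k)Mv² = Mv².
Conserving energy between top and bottom: Mv² = Mv₀² + Mgh, hence v² = v₀² + 2gh/(1+k).
v = √(3.03² + 2×9.81×2.47/2) = √33.41 ≈ 5.78 m/s.

v ≈ 5.78 m/s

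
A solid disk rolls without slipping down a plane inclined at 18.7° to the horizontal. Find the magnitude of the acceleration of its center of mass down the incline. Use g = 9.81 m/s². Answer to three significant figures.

a ≈ 2.10 m/s²

With I = (1/2)MR², the ratio k = I/(MR²) is 0.5.
Along the incline Mg sinθ − f = Ma, and torque about the center fR = Iα = kMR²(a/R) gives f = kMa.
Eliminating f: Mg sinθ = (1+k)Ma, so a = g sinθ/(1+k) = 9.81 × sin18.7° / 1.5 ≈ 2.10 m/s².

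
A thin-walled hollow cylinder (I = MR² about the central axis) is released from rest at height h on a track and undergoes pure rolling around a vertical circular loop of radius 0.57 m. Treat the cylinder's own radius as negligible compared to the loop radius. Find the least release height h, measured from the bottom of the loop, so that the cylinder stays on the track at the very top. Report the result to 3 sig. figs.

h_min ≈ 1.71 m

The moment of inertia is MR², giving k ≡ I/(MR²) = 1.
At the top of the loop, the minimum-contact condition is Mg = Mv_top²/r, so v_top² = gr.
With ω = v/R, the kinetic energy at speed v is ½(1+k)Mv² = Mv².
Energy conservation from release (height h) to the top (height 2r): Mgh = Mg(2r) + M·gr.
Thus h_min = 2r + (1+k)r/2 = r(2 + 2/2) = 0.57 × 3 ≈ 1.71 m.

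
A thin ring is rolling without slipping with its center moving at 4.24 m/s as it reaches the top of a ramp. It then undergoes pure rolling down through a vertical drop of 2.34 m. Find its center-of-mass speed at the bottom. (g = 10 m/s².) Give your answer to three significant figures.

For this body I = MR², i.e. k = I/(MR²) = 1.
Rolling without slipping gives ω = v/R, so the total kinetic energy is ½Mv² + ½Iω² = ½(1+k)Mv² = Mv².
Energy conservation: Mv₀² + Mgh = Mv², so v² = v₀² + 2gh/(1+k).
v = √(4.24² + 2×10×2.34/2) = √41.38 ≈ 6.43 m/s.

v ≈ 6.43 m/s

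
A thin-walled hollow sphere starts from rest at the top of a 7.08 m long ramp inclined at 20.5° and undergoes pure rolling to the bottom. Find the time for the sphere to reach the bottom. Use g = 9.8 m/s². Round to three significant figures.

The moment of inertia is (2/3)MR², giving k ≡ I/(MR²) = 2/3.
Along the incline Mg sinθ − f = Ma, and torque about the center fR = Iα = kMR²(a/R) gives f = kMa.
Hence a = g sinθ/(1+k) = 9.8×sin20.5°/1.667 = 2.059 m/s².
Starting from rest, L = ½at², so t = √(2L/a) = √(2×7.08/2.059) ≈ 2.62 s.

t ≈ 2.62 s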